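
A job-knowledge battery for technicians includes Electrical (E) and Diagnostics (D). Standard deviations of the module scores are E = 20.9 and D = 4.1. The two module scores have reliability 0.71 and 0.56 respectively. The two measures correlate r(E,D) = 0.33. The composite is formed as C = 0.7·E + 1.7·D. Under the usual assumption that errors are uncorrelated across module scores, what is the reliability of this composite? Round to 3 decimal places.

0.747

Var(C) = 0.7²·20.9² + 1.7²·4.1² + 2·[1.19·20.9·4.1·0.33] = 262.618 + 67.3009 = 329.919.
Under uncorrelated errors the observed covariances equal the true-score covariances, so only the own-variance terms attenuate.
True-score variance = [0.7²·20.9²·0.71 + 1.7²·4.1²·0.56] + 67.3009 = 179.172 + 67.3009 = 246.472.
Reliability = 246.472 / 329.919 = 0.747.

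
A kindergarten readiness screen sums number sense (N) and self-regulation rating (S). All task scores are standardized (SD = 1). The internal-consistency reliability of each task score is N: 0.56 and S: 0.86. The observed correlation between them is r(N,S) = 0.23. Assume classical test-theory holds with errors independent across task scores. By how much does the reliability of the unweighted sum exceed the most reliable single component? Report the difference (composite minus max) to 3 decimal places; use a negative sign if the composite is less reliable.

Var(sum) = 2 + 0.46 = 2.46; true-score variance = 1.42 + 0.46 = 1.88; composite reliability = 0.7642.
Max component reliability = 0.8600.
Difference = 0.7642 − 0.8600 = -0.096.

-0.096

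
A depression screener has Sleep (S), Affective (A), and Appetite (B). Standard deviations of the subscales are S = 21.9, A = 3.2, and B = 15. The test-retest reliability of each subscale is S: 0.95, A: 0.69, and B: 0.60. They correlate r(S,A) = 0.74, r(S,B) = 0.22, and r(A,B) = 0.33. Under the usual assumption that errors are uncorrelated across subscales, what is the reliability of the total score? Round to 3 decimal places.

Var(S+A+B) = 21.9² + 3.2² + 15² + 2·[21.9·3.2·0.74 + 21.9·15·0.22 + 3.2·15·0.33] = 714.85 + 279.938 = 994.788.
With uncorrelated errors the cross-covariances are all true-score covariance, so they carry over unchanged; only the diagonal terms shrink to ρᵢσᵢ².
True-score variance = [21.9²·0.95 + 3.2²·0.69 + 15²·0.60] + 279.938 = 597.695 + 279.938 = 877.633.
Reliability = 877.633 / 994.788 = 0.882.

0.882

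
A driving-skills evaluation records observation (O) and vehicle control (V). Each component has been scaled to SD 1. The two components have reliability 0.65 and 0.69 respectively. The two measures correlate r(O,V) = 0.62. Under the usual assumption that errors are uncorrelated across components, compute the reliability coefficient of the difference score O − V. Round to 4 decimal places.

0.1316

Var(O−V) = 1 + 1 − 2·0.62 = 2 − 1.24 = 0.76.
With uncorrelated errors the cross-covariances are all true-score covariance, so they carry over unchanged; only the diagonal terms shrink to ρᵢσᵢ².
True-score variance = [0.65 + 0.69] − 1.24 = 1.34 − 1.24 = 0.1.
Reliability = 0.1 / 0.76 = 0.1316.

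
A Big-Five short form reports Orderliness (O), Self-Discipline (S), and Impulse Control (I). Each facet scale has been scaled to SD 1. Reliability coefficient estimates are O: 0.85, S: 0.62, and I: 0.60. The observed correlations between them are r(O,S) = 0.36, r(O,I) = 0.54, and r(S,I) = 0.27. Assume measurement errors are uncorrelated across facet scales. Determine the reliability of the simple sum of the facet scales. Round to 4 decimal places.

0.8258

Var(O+S+I) = 3 + 2·[0.36 + 0.54 + 0.27] = 3 + 2.34 = 5.34.
Under uncorrelated errors the observed covariances equal the true-score covariances, so only the own-variance terms attenuate.
True-score variance = [0.85 + 0.62 + 0.60] + 2.34 = 2.07 + 2.34 = 4.41.
Reliability = 4.41 / 5.34 = 0.8258.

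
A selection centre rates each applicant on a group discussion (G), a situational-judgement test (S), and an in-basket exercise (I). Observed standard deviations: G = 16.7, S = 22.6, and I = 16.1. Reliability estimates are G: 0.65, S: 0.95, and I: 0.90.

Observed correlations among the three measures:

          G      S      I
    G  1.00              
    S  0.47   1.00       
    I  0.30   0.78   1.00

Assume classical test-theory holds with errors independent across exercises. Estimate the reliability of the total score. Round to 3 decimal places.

Var(G+S+I) = 16.7² + 22.6² + 16.1² + 2·[16.7·22.6·0.47 + 16.7·16.1·0.30 + 22.6·16.1·0.78] = 1048.86 + 1083.72 = 2132.58.
Under uncorrelated errors the observed covariances equal the true-score covariances, so only the own-variance terms attenuate.
True-score variance = [16.7²·0.65 + 22.6²·0.95 + 16.1²·0.90] + 1083.72 = 899.79 + 1083.72 = 1983.51.
Reliability = 1983.51 / 2132.58 = 0.930.

0.930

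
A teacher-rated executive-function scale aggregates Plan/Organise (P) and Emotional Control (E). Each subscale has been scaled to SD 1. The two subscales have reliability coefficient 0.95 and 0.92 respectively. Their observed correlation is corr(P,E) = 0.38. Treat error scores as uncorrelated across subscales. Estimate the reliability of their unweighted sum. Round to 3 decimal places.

0.953

Var(P+E) = 2 + 2·[0.38] = 2 + 0.76 = 2.76.
Under uncorrelated errors the observed covariances equal the true-score covariances, so only the own-variance terms attenuate.
True-score variance = [0.95 + 0.92] + 0.76 = 1.87 + 0.76 = 2.63.
Reliability = 2.63 / 2.76 = 0.953.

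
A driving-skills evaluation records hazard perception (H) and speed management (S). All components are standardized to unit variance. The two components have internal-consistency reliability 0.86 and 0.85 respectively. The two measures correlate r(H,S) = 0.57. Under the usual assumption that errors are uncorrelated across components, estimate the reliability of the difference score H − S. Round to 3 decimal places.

0.663

Var(H−S) = 1 + 1 − 2·0.57 = 2 − 1.14 = 0.86.
With uncorrelated errors the cross-covariances are all true-score covariance, so they carry over unchanged; only the diagonal terms shrink to ρᵢσᵢ².
True-score variance = [0.86 + 0.85] − 1.14 = 1.71 − 1.14 = 0.57.
Reliability = 0.57 / 0.86 = 0.663.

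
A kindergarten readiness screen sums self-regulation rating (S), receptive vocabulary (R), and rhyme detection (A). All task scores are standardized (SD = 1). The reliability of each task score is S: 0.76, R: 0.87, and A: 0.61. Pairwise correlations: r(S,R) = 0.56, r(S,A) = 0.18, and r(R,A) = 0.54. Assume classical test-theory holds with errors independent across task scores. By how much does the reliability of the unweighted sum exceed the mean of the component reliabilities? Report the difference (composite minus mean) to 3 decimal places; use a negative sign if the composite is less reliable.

Var(sum) = 3 + 2.56 = 5.56; true-score variance = 2.24 + 2.56 = 4.8; composite reliability = 0.8633.
Mean component reliability = 0.7467.
Difference = 0.8633 − 0.7467 = 0.117.

0.117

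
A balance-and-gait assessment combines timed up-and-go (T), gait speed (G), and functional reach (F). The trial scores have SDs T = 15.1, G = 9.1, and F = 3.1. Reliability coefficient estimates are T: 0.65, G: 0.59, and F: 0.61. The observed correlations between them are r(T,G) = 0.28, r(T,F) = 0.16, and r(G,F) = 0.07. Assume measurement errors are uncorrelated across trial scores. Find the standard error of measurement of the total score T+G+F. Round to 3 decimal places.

Var(total) = 320.43 + 95.8782 = 416.308.
True-score variance = 202.927 + 95.8782 = 298.805, so reliability = 0.7177.
Error variance = 416.308 − 298.805 = 117.503; SEM = √117.503 = 10.840.

10.840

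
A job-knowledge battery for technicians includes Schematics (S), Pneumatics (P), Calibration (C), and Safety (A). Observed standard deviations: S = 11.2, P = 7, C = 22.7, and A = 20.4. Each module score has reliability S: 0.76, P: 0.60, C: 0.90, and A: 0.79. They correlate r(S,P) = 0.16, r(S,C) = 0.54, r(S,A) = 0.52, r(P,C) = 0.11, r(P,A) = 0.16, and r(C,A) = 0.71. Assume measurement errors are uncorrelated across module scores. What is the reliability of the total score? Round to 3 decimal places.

0.921

Var(S+P+C+A) = 11.2² + 7² + 22.7² + 20.4² + 2·[11.2·7·0.16 + 11.2·22.7·0.54 + 11.2·20.4·0.52 + 7·22.7·0.11 + 7·20.4·0.16 + 22.7·20.4·0.71] = 1105.89 + 1275.51 = 2381.4.
Under uncorrelated errors the observed covariances equal the true-score covariances, so only the own-variance terms attenuate.
True-score variance = [11.2²·0.76 + 7²·0.60 + 22.7²·0.90 + 20.4²·0.79] + 1275.51 = 917.262 + 1275.51 = 2192.78.
Reliability = 2192.78 / 2381.4 = 0.921.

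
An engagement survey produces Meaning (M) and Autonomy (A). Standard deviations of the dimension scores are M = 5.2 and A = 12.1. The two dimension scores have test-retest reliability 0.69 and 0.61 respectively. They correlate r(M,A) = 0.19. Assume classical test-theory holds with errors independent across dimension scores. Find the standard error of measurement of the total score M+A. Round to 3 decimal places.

Var(total) = 173.45 + 23.9096 = 197.36.
True-score variance = 107.968 + 23.9096 = 131.877, so reliability = 0.6682.
Error variance = 197.36 − 131.877 = 65.4823; SEM = √65.4823 = 8.092.

8.092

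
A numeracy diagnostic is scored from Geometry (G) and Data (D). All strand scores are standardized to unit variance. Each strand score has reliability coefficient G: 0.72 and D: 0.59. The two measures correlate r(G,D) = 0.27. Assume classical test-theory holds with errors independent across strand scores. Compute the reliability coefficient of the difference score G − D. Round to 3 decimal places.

Var(G−D) = 1 + 1 − 2·0.27 = 2 − 0.54 = 1.46.
Under uncorrelated errors the observed covariances equal the true-score covariances, so only the own-variance terms attenuate.
True-score variance = [0.72 + 0.59] − 0.54 = 1.31 − 0.54 = 0.77.
Reliability = 0.77 / 1.46 = 0.527.

0.527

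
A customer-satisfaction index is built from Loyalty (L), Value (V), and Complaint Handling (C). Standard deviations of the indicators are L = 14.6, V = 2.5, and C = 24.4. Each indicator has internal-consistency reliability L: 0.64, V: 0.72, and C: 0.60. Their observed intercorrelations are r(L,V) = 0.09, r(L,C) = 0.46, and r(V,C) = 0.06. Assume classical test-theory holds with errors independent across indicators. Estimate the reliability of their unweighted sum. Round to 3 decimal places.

Var(L+V+C) = 14.6² + 2.5² + 24.4² + 2·[14.6·2.5·0.09 + 14.6·24.4·0.46 + 2.5·24.4·0.06] = 814.77 + 341.631 = 1156.4.
Under uncorrelated errors the observed covariances equal the true-score covariances, so only the own-variance terms attenuate.
True-score variance = [14.6²·0.64 + 2.5²·0.72 + 24.4²·0.60] + 341.631 = 498.138 + 341.631 = 839.769.
Reliability = 839.769 / 1156.4 = 0.726.

0.726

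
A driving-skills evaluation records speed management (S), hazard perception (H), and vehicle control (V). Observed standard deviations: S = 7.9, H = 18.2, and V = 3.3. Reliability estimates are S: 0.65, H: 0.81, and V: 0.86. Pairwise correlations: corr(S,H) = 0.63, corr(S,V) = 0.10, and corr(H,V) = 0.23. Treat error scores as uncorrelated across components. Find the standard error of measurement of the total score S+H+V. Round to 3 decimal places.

9.290

Var(total) = 404.54 + 214.004 = 618.544.
True-score variance = 318.236 + 214.004 = 532.241, so reliability = 0.8605.
Error variance = 618.544 − 532.241 = 86.3037; SEM = √86.3037 = 9.290.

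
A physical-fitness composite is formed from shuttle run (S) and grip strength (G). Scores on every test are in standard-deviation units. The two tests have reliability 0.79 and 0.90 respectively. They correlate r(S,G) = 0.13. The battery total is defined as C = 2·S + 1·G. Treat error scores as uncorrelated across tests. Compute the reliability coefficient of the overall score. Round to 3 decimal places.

0.830

Var(C) = 2² + 1 + 2·[2·0.13] = 5 + 0.52 = 5.52.
Because errors are independent across components, Cov(Tᵢ,Tⱼ) = Cov(Xᵢ,Xⱼ); the off-diagonal part of the true-score variance is the same as above.
True-score variance = [2²·0.79 + 0.90] + 0.52 = 4.06 + 0.52 = 4.58.
Reliability = 4.58 / 5.52 = 0.830.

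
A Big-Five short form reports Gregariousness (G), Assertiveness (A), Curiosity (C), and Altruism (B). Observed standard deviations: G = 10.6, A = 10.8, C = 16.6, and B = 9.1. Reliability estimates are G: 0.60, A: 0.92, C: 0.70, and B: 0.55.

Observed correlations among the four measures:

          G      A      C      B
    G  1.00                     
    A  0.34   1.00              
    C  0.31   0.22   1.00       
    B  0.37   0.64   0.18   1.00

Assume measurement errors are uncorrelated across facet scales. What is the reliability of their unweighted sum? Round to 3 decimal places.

Var(G+A+C+B) = 10.6² + 10.8² + 16.6² + 9.1² + 2·[10.6·10.8·0.34 + 10.6·16.6·0.31 + 10.6·9.1·0.37 + 10.8·16.6·0.22 + 10.8·9.1·0.64 + 16.6·9.1·0.18] = 587.37 + 517.385 = 1104.76.
With uncorrelated errors the cross-covariances are all true-score covariance, so they carry over unchanged; only the diagonal terms shrink to ρᵢσᵢ².
True-score variance = [10.6²·0.60 + 10.8²·0.92 + 16.6²·0.70 + 9.1²·0.55] + 517.385 = 413.162 + 517.385 = 930.548.
Reliability = 930.548 / 1104.76 = 0.842.

0.842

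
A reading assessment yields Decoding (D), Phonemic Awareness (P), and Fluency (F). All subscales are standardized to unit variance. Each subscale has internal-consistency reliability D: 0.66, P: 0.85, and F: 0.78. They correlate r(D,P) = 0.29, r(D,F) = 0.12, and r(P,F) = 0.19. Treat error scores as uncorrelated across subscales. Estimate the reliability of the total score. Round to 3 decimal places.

Var(D+P+F) = 3 + 2·[0.29 + 0.12 + 0.19] = 3 + 1.2 = 4.2.
Under uncorrelated errors the observed covariances equal the true-score covariances, so only the own-variance terms attenuate.
True-score variance = [0.66 + 0.85 + 0.78] + 1.2 = 2.29 + 1.2 = 3.49.
Reliability = 3.49 / 4.2 = 0.831.

0.831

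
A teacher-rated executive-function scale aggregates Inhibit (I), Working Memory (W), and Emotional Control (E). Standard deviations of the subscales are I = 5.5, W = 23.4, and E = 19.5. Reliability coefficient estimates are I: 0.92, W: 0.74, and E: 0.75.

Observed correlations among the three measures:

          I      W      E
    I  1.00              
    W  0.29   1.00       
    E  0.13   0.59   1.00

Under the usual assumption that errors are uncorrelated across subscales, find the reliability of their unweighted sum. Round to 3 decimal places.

Var(I+W+E) = 5.5² + 23.4² + 19.5² + 2·[5.5·23.4·0.29 + 5.5·19.5·0.13 + 23.4·19.5·0.59] = 958.06 + 640.965 = 1599.02.
Under uncorrelated errors the observed covariances equal the true-score covariances, so only the own-variance terms attenuate.
True-score variance = [5.5²·0.92 + 23.4²·0.74 + 19.5²·0.75] + 640.965 = 718.212 + 640.965 = 1359.18.
Reliability = 1359.18 / 1599.02 = 0.850.

0.850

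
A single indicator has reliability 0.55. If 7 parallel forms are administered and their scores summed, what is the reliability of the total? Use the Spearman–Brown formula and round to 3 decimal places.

ρ_k = kρ / (1 + (k−1)ρ) = 7·0.55 / (1 + 6·0.55) = 3.850 / 4.300 = 0.895.

0.895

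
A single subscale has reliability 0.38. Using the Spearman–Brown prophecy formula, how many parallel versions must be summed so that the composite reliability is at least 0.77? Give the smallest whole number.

k ≥ ρ*(1−ρ₁)/(ρ₁(1−ρ*)) = 0.77·0.62 / (0.38·0.23) = 5.462.
Smallest integer k = 6.

6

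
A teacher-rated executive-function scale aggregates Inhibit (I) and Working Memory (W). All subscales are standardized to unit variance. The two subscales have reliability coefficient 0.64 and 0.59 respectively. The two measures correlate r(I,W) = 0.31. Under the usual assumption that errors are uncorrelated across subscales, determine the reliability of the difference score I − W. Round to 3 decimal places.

Var(I−W) = 1 + 1 − 2·0.31 = 2 − 0.62 = 1.38.
With uncorrelated errors the cross-covariances are all true-score covariance, so they carry over unchanged; only the diagonal terms shrink to ρᵢσᵢ².
True-score variance = [0.64 + 0.59] − 0.62 = 1.23 − 0.62 = 0.61.
Reliability = 0.61 / 1.38 = 0.442.

0.442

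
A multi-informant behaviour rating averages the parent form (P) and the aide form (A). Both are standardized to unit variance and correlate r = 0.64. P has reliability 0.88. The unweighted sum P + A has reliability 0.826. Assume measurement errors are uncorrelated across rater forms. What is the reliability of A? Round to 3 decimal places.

0.549

Var(P+A) = 2 + 2·0.64 = 3.280.
True-score variance = ρ_P + ρ_A + 2·0.64, so 0.826 = (0.88 + ρ_A + 1.28) / 3.280.
ρ_A = 0.826·3.280 − 0.88 − 1.28 = 0.549.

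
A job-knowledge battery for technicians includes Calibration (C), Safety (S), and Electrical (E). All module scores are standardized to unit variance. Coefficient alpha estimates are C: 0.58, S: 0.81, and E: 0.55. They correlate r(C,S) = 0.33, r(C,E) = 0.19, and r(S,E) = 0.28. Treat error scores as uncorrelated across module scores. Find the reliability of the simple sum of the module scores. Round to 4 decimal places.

0.7696

Var(C+S+E) = 3 + 2·[0.33 + 0.19 + 0.28] = 3 + 1.6 = 4.6.
Because errors are independent across components, Cov(Tᵢ,Tⱼ) = Cov(Xᵢ,Xⱼ); the off-diagonal part of the true-score variance is the same as above.
True-score variance = [0.58 + 0.81 + 0.55] + 1.6 = 1.94 + 1.6 = 3.54.
Reliability = 3.54 / 4.6 = 0.7696.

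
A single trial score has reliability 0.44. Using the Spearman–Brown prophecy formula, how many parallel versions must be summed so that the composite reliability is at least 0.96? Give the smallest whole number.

31

k ≥ ρ*(1−ρ₁)/(ρ₁(1−ρ*)) = 0.96·0.56 / (0.44·0.04) = 30.545.
Smallest integer k = 31.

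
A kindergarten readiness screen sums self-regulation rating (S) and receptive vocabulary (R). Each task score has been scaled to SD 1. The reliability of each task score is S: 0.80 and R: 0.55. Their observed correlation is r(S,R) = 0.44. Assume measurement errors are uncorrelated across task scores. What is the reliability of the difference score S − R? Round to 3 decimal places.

Var(S−R) = 1 + 1 − 2·0.44 = 2 − 0.88 = 1.12.
With uncorrelated errors the cross-covariances are all true-score covariance, so they carry over unchanged; only the diagonal terms shrink to ρᵢσᵢ².
True-score variance = [0.80 + 0.55] − 0.88 = 1.35 − 0.88 = 0.47.
Reliability = 0.47 / 1.12 = 0.420.

0.420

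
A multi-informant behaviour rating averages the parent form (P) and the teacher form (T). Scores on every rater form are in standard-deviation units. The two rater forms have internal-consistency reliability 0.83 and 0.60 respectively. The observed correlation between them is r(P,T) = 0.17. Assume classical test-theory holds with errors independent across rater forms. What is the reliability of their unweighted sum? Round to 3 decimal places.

0.756

Var(P+T) = 2 + 2·[0.17] = 2 + 0.34 = 2.34.
With uncorrelated errors the cross-covariances are all true-score covariance, so they carry over unchanged; only the diagonal terms shrink to ρᵢσᵢ².
True-score variance = [0.83 + 0.60] + 0.34 = 1.43 + 0.34 = 1.77.
Reliability = 1.77 / 2.34 = 0.756.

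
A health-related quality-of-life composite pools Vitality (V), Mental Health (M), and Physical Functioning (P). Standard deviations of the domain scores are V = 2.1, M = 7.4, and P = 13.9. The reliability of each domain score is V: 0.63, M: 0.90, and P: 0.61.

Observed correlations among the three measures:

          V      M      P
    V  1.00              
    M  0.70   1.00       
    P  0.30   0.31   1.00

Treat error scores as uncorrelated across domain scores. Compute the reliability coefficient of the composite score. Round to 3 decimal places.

Var(V+M+P) = 2.1² + 7.4² + 13.9² + 2·[2.1·7.4·0.70 + 2.1·13.9·0.30 + 7.4·13.9·0.31] = 252.38 + 103.043 = 355.423.
Because errors are independent across components, Cov(Tᵢ,Tⱼ) = Cov(Xᵢ,Xⱼ); the off-diagonal part of the true-score variance is the same as above.
True-score variance = [2.1²·0.63 + 7.4²·0.90 + 13.9²·0.61] + 103.043 = 169.92 + 103.043 = 272.964.
Reliability = 272.964 / 355.423 = 0.768.

0.768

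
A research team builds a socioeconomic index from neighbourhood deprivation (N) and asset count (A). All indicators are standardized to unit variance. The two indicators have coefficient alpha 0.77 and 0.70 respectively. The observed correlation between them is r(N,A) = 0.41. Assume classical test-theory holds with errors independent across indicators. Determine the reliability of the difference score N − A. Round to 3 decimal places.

0.551

Var(N−A) = 1 + 1 − 2·0.41 = 2 − 0.82 = 1.18.
Because errors are independent across components, Cov(Tᵢ,Tⱼ) = Cov(Xᵢ,Xⱼ); the off-diagonal part of the true-score variance is the same as above.
True-score variance = [0.77 + 0.70] − 0.82 = 1.47 − 0.82 = 0.65.
Reliability = 0.65 / 1.18 = 0.551.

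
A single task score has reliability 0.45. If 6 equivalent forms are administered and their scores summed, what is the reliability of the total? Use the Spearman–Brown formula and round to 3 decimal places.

0.831

ρ_k = kρ / (1 + (k−1)ρ) = 6·0.45 / (1 + 5·0.45) = 2.700 / 3.250 = 0.831.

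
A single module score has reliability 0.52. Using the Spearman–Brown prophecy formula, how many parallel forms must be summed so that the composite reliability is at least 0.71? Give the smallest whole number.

3

k ≥ ρ*(1−ρ₁)/(ρ₁(1−ρ*)) = 0.71·0.48 / (0.52·0.29) = 2.260.
Smallest integer k = 3.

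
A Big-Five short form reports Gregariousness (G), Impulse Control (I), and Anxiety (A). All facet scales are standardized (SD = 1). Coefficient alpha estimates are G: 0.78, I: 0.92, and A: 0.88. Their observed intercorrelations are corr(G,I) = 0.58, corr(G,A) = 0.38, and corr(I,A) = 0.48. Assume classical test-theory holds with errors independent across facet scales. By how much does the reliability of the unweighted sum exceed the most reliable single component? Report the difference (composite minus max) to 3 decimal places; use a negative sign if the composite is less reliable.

0.009

Var(sum) = 3 + 2.88 = 5.88; true-score variance = 2.58 + 2.88 = 5.46; composite reliability = 0.9286.
Max component reliability = 0.9200.
Difference = 0.9286 − 0.9200 = 0.009.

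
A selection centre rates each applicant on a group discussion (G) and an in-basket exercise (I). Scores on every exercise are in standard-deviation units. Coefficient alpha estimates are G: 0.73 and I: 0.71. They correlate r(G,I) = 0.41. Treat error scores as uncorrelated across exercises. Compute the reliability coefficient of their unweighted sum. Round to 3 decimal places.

0.801

Var(G+I) = 2 + 2·[0.41] = 2 + 0.82 = 2.82.
Under uncorrelated errors the observed covariances equal the true-score covariances, so only the own-variance terms attenuate.
True-score variance = [0.73 + 0.71] + 0.82 = 1.44 + 0.82 = 2.26.
Reliability = 2.26 / 2.82 = 0.801.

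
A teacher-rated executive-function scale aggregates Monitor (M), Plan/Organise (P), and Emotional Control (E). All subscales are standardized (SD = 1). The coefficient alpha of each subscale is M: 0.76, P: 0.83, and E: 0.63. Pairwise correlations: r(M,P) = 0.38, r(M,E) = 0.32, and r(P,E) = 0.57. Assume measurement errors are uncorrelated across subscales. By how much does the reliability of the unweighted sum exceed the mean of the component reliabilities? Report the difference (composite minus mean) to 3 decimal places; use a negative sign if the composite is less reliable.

Var(sum) = 3 + 2.54 = 5.54; true-score variance = 2.22 + 2.54 = 4.76; composite reliability = 0.8592.
Mean component reliability = 0.7400.
Difference = 0.8592 − 0.7400 = 0.119.

0.119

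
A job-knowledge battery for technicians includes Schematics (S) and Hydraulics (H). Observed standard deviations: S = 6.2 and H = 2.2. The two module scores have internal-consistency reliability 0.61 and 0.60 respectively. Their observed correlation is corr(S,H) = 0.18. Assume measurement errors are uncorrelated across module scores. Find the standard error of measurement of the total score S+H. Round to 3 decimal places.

4.114

Var(total) = 43.28 + 4.9104 = 48.1904.
True-score variance = 26.3524 + 4.9104 = 31.2628, so reliability = 0.6487.
Error variance = 48.1904 − 31.2628 = 16.9276; SEM = √16.9276 = 4.114.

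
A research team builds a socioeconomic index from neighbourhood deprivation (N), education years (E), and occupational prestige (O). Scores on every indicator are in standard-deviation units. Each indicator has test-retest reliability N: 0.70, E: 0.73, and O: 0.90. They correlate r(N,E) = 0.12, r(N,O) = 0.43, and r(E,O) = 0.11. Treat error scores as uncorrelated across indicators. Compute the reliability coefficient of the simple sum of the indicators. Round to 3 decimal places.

0.845

Var(N+E+O) = 3 + 2·[0.12 + 0.43 + 0.11] = 3 + 1.32 = 4.32.
Under uncorrelated errors the observed covariances equal the true-score covariances, so only the own-variance terms attenuate.
True-score variance = [0.70 + 0.73 + 0.90] + 1.32 = 2.33 + 1.32 = 3.65.
Reliability = 3.65 / 4.32 = 0.845.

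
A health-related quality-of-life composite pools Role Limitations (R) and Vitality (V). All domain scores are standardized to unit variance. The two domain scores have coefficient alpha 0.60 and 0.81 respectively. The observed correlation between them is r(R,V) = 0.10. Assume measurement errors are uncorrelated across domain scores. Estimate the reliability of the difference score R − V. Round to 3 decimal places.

0.672

Var(R−V) = 1 + 1 − 2·0.10 = 2 − 0.2 = 1.8.
Under uncorrelated errors the observed covariances equal the true-score covariances, so only the own-variance terms attenuate.
True-score variance = [0.60 + 0.81] − 0.2 = 1.41 − 0.2 = 1.21.
Reliability = 1.21 / 1.8 = 0.672.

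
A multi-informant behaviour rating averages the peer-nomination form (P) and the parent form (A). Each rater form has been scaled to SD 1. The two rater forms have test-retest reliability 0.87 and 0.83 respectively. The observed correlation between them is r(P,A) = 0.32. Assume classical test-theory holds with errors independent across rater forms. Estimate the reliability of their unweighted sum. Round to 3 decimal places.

0.886

Var(P+A) = 2 + 2·[0.32] = 2 + 0.64 = 2.64.
With uncorrelated errors the cross-covariances are all true-score covariance, so they carry over unchanged; only the diagonal terms shrink to ρᵢσᵢ².
True-score variance = [0.87 + 0.83] + 0.64 = 1.7 + 0.64 = 2.34.
Reliability = 2.34 / 2.64 = 0.886.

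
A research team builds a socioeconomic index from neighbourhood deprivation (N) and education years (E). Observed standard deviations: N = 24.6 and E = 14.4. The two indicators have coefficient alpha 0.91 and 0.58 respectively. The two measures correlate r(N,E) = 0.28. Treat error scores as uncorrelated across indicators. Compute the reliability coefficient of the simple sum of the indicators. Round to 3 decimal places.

Var(N+E) = 24.6² + 14.4² + 2·[24.6·14.4·0.28] = 812.52 + 198.374 = 1010.89.
With uncorrelated errors the cross-covariances are all true-score covariance, so they carry over unchanged; only the diagonal terms shrink to ρᵢσᵢ².
True-score variance = [24.6²·0.91 + 14.4²·0.58] + 198.374 = 670.964 + 198.374 = 869.339.
Reliability = 869.339 / 1010.89 = 0.860.

0.860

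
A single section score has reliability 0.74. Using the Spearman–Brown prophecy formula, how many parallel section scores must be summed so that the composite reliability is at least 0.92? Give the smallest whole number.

k ≥ ρ*(1−ρ₁)/(ρ₁(1−ρ*)) = 0.92·0.26 / (0.74·0.08) = 4.041.
Smallest integer k = 5.

5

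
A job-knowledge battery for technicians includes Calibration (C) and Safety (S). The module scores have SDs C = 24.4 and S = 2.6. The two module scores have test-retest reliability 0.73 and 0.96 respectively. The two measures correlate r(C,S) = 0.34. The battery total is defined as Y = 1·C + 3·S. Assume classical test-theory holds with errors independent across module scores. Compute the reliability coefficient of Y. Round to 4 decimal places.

0.7923

Var(Y) = 24.4² + 3²·2.6² + 2·[3·24.4·2.6·0.34] = 656.2 + 129.418 = 785.618.
Under uncorrelated errors the observed covariances equal the true-score covariances, so only the own-variance terms attenuate.
True-score variance = [24.4²·0.73 + 3²·2.6²·0.96] + 129.418 = 493.019 + 129.418 = 622.437.
Reliability = 622.437 / 785.618 = 0.7923.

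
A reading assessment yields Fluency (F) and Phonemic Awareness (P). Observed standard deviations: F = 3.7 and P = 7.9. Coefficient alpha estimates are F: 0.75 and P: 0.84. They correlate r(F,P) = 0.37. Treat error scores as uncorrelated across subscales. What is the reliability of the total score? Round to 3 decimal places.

0.863

Var(F+P) = 3.7² + 7.9² + 2·[3.7·7.9·0.37] = 76.1 + 21.6302 = 97.7302.
With uncorrelated errors the cross-covariances are all true-score covariance, so they carry over unchanged; only the diagonal terms shrink to ρᵢσᵢ².
True-score variance = [3.7²·0.75 + 7.9²·0.84] + 21.6302 = 62.6919 + 21.6302 = 84.3221.
Reliability = 84.3221 / 97.7302 = 0.863.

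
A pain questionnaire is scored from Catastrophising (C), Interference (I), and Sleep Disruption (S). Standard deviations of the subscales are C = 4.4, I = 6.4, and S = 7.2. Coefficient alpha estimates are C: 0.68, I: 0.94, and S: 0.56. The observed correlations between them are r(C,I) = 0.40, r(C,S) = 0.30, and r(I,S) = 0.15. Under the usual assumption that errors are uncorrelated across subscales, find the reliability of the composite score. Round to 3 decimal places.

Var(C+I+S) = 4.4² + 6.4² + 7.2² + 2·[4.4·6.4·0.40 + 4.4·7.2·0.30 + 6.4·7.2·0.15] = 112.16 + 55.36 = 167.52.
Under uncorrelated errors the observed covariances equal the true-score covariances, so only the own-variance terms attenuate.
True-score variance = [4.4²·0.68 + 6.4²·0.94 + 7.2²·0.56] + 55.36 = 80.6976 + 55.36 = 136.058.
Reliability = 136.058 / 167.52 = 0.812.

0.812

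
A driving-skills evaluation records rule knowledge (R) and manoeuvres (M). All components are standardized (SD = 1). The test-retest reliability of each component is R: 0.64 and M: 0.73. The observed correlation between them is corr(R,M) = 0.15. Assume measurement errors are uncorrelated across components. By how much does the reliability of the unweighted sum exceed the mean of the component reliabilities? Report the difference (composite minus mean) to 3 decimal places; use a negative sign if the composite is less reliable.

0.041

Var(sum) = 2 + 0.3 = 2.3; true-score variance = 1.37 + 0.3 = 1.67; composite reliability = 0.7261.
Mean component reliability = 0.6850.
Difference = 0.7261 − 0.6850 = 0.041.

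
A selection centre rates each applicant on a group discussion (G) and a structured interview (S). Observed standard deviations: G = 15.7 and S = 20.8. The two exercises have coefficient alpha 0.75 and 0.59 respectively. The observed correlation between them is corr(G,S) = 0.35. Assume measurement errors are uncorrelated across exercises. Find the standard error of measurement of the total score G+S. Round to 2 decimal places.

15.46

Var(total) = 679.13 + 228.592 = 907.722.
True-score variance = 440.125 + 228.592 = 668.717, so reliability = 0.7367.
Error variance = 907.722 − 668.717 = 239.005; SEM = √239.005 = 15.46.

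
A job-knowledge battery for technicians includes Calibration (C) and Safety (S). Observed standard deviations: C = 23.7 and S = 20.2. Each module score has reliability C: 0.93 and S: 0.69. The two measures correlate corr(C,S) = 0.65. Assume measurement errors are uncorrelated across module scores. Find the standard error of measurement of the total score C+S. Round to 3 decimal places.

Var(total) = 969.73 + 622.362 = 1592.09.
True-score variance = 803.919 + 622.362 = 1426.28, so reliability = 0.8959.
Error variance = 1592.09 − 1426.28 = 165.811; SEM = √165.811 = 12.877.

12.877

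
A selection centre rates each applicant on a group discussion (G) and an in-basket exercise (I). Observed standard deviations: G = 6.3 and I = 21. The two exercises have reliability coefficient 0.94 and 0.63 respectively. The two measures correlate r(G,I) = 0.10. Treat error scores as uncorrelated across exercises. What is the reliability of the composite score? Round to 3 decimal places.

Var(G+I) = 6.3² + 21² + 2·[6.3·21·0.10] = 480.69 + 26.46 = 507.15.
With uncorrelated errors the cross-covariances are all true-score covariance, so they carry over unchanged; only the diagonal terms shrink to ρᵢσᵢ².
True-score variance = [6.3²·0.94 + 21²·0.63] + 26.46 = 315.139 + 26.46 = 341.599.
Reliability = 341.599 / 507.15 = 0.674.

0.674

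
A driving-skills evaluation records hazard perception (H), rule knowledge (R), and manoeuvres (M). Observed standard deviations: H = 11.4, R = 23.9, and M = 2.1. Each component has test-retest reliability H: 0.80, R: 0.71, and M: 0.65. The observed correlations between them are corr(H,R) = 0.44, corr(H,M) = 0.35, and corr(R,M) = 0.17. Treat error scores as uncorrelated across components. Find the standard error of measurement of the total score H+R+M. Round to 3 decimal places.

13.899

Var(total) = 705.58 + 273.587 = 979.167.
True-score variance = 512.394 + 273.587 = 785.981, so reliability = 0.8027.
Error variance = 979.167 − 785.981 = 193.186; SEM = √193.186 = 13.899.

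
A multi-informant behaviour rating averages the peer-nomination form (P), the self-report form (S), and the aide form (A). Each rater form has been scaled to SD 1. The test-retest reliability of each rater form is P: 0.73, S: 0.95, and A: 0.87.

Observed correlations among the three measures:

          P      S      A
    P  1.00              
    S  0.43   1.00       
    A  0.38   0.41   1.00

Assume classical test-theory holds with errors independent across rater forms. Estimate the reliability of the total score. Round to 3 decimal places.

Var(P+S+A) = 3 + 2·[0.43 + 0.38 + 0.41] = 3 + 2.44 = 5.44.
Because errors are independent across components, Cov(Tᵢ,Tⱼ) = Cov(Xᵢ,Xⱼ); the off-diagonal part of the true-score variance is the same as above.
True-score variance = [0.73 + 0.95 + 0.87] + 2.44 = 2.55 + 2.44 = 4.99.
Reliability = 4.99 / 5.44 = 0.917.

0.917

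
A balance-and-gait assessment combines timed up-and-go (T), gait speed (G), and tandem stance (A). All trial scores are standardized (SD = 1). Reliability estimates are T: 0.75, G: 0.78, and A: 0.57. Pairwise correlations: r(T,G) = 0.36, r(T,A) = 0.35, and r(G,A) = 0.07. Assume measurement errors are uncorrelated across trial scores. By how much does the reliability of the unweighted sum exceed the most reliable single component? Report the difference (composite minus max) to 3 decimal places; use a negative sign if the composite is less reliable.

0.023

Var(sum) = 3 + 1.56 = 4.56; true-score variance = 2.1 + 1.56 = 3.66; composite reliability = 0.8026.
Max component reliability = 0.7800.
Difference = 0.8026 − 0.7800 = 0.023.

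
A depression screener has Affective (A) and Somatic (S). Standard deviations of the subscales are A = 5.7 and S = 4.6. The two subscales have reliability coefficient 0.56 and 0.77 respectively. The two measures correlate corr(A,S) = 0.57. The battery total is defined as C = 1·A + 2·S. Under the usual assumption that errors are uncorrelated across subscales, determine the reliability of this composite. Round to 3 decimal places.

0.809

Var(C) = 5.7² + 2²·4.6² + 2·[2·5.7·4.6·0.57] = 117.13 + 59.7816 = 176.912.
Under uncorrelated errors the observed covariances equal the true-score covariances, so only the own-variance terms attenuate.
True-score variance = [5.7²·0.56 + 2²·4.6²·0.77] + 59.7816 = 83.3672 + 59.7816 = 143.149.
Reliability = 143.149 / 176.912 = 0.809.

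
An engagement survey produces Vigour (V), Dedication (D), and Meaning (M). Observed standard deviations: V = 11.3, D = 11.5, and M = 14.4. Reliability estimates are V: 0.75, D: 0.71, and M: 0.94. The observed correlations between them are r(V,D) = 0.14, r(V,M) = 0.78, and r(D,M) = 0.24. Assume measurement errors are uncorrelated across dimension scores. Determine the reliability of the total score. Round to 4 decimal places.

0.9012

Var(V+D+M) = 11.3² + 11.5² + 14.4² + 2·[11.3·11.5·0.14 + 11.3·14.4·0.78 + 11.5·14.4·0.24] = 467.3 + 369.717 = 837.017.
Under uncorrelated errors the observed covariances equal the true-score covariances, so only the own-variance terms attenuate.
True-score variance = [11.3²·0.75 + 11.5²·0.71 + 14.4²·0.94] + 369.717 = 384.583 + 369.717 = 754.301.
Reliability = 754.301 / 837.017 = 0.9012.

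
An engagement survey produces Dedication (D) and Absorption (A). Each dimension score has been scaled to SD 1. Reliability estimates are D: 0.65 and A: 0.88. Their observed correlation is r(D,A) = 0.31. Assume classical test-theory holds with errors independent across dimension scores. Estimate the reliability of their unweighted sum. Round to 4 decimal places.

0.8206

Var(D+A) = 2 + 2·[0.31] = 2 + 0.62 = 2.62.
Under uncorrelated errors the observed covariances equal the true-score covariances, so only the own-variance terms attenuate.
True-score variance = [0.65 + 0.88] + 0.62 = 1.53 + 0.62 = 2.15.
Reliability = 2.15 / 2.62 = 0.8206.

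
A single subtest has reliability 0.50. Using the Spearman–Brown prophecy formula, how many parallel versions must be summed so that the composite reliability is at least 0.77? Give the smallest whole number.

4

k ≥ ρ*(1−ρ₁)/(ρ₁(1−ρ*)) = 0.77·0.50 / (0.50·0.23) = 3.348.
Smallest integer k = 4.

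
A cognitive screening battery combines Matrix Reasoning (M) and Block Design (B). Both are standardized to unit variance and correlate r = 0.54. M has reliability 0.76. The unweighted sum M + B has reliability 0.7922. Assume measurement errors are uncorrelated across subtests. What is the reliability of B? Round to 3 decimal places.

Var(M+B) = 2 + 2·0.54 = 3.080.
True-score variance = ρ_M + ρ_B + 2·0.54, so 0.7922 = (0.76 + ρ_B + 1.08) / 3.080.
ρ_B = 0.7922·3.080 − 0.76 − 1.08 = 0.600.

0.600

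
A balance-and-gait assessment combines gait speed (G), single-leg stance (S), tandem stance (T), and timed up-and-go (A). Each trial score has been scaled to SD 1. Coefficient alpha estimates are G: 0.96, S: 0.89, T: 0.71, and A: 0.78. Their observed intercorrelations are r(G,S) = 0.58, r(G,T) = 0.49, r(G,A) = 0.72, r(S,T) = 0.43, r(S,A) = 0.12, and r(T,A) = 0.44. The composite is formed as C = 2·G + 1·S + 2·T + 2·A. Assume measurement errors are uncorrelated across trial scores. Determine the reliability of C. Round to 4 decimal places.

0.9248

Var(C) = 2² + 1 + 2² + 2² + 2·[2·0.58 + 4·0.49 + 4·0.72 + 2·0.43 + 2·0.12 + 4·0.44] = 13 + 17.72 = 30.72.
With uncorrelated errors the cross-covariances are all true-score covariance, so they carry over unchanged; only the diagonal terms shrink to ρᵢσᵢ².
True-score variance = [2²·0.96 + 0.89 + 2²·0.71 + 2²·0.78] + 17.72 = 10.69 + 17.72 = 28.41.
Reliability = 28.41 / 30.72 = 0.9248.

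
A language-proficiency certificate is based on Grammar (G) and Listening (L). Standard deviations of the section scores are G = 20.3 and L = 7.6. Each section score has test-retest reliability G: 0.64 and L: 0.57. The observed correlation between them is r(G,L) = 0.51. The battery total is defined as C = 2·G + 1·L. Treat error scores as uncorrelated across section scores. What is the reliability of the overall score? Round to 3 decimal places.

0.694

Var(C) = 2²·20.3² + 7.6² + 2·[2·20.3·7.6·0.51] = 1706.12 + 314.731 = 2020.85.
Under uncorrelated errors the observed covariances equal the true-score covariances, so only the own-variance terms attenuate.
True-score variance = [2²·20.3²·0.64 + 7.6²·0.57] + 314.731 = 1087.87 + 314.731 = 1402.6.
Reliability = 1402.6 / 2020.85 = 0.694.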